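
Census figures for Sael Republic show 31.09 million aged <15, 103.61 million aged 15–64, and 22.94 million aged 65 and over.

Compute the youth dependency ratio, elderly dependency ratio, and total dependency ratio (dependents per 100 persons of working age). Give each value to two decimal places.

Youth dependency ratio = 31.09 / 103.61 × 100 = 30.01
Old-age dependency ratio = 22.94 / 103.61 × 100 = 22.14
Total dependency ratio = (31.09 + 22.94) / 103.61 × 100 = 54.03 / 103.61 × 100 = 52.15

Youth dependency ratio: 30.01
Old-age dependency ratio: 22.14
Total dependency ratio: 52.15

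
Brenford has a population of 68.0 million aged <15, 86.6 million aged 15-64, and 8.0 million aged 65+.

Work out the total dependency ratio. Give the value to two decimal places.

Total dependency ratio: 87.76

Total dependency ratio = (68.0 + 8.0) / 86.6 × 100 = 76.0 / 86.6 × 100 = 87.76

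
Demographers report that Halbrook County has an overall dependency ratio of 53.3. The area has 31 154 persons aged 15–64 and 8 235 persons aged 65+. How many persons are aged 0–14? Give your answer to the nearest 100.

Aged 0–14: 8 400

Total dependency ratio = (youth + elderly) / working-age × 100
53.3 = (Y + 8 235) / 31 154 × 100
⇒ 8 400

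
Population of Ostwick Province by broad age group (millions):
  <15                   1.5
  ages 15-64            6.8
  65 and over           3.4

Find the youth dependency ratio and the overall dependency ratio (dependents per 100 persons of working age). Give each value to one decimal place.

Youth dependency ratio = 1.5 / 6.8 × 100 = 22.1
Total dependency ratio = (1.5 + 3.4) / 6.8 × 100 = 4.9 / 6.8 × 100 = 72.1

Youth dependency ratio: 22.1
Total dependency ratio: 72.1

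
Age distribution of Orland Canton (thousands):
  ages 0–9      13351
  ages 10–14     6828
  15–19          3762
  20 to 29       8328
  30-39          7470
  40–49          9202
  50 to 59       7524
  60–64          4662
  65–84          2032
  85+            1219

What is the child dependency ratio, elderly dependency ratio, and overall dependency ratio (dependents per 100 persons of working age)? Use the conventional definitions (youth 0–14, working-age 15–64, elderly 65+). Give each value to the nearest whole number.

0–14: 13351 + 6828 = 20179
15–64: 3762 + 8328 + 7470 + 9202 + 7524 + 4662 = 40948
65+: 2032 + 1219 = 3251
Youth dependency ratio = 20179 / 40948 × 100 = 49
Old-age dependency ratio = 3251 / 40948 × 100 = 8
Total dependency ratio = (20179 + 3251) / 40948 × 100 = 23430 / 40948 × 100 = 57

Youth dependency ratio: 49
Old-age dependency ratio: 8
Total dependency ratio: 57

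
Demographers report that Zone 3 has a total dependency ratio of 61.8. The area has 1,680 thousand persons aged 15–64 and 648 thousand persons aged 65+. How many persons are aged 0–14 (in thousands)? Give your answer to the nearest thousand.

Total dependency ratio = (youth + elderly) / working-age × 100
61.8 = (Y + 648) / 1,680 × 100
⇒ 390

Aged 0–14: 390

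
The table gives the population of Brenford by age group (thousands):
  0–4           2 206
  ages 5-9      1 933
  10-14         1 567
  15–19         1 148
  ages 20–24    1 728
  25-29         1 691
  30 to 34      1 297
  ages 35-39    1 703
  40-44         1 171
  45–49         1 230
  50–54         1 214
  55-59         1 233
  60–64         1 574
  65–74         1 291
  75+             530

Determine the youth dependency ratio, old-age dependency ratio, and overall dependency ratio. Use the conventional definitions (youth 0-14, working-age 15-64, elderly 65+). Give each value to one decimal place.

0–14: 2 206 + 1 933 + 1 567 = 5 706
15–64: 1 148 + 1 728 + 1 691 + 1 297 + 1 703 + 1 171 + 1 230 + 1 214 + 1 233 + 1 574 = 13 989
65+: 1 291 + 530 = 1 821
Youth dependency ratio = 5 706 / 13 989 × 100 = 40.8
Old-age dependency ratio = 1 821 / 13 989 × 100 = 13.0
Total dependency ratio = (5 706 + 1 821) / 13 989 × 100 = 7 527 / 13 989 × 100 = 53.8

Youth dependency ratio: 40.8
Old-age dependency ratio: 13.0
Total dependency ratio: 53.8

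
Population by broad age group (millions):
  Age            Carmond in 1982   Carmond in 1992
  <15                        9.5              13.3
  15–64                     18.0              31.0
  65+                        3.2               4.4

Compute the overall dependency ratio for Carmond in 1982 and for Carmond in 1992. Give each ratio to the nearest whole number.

Carmond in 1982: (9.5 + 3.2) / 18.0 × 100 = 12.7 / 18.0 × 100 = 71
Carmond in 1992: (13.3 + 4.4) / 31.0 × 100 = 17.7 / 31.0 × 100 = 57

Carmond in 1982: 71
Carmond in 1992: 57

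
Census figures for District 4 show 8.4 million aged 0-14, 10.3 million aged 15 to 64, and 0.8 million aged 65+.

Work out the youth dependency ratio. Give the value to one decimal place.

Youth dependency ratio = 8.4 / 10.3 × 100 = 81.6

Youth dependency ratio: 81.6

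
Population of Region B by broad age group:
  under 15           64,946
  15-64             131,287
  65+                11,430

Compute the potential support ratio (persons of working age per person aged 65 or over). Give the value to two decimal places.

Potential support ratio = 131,287 / 11,430 = 11.49

Potential support ratio: 11.49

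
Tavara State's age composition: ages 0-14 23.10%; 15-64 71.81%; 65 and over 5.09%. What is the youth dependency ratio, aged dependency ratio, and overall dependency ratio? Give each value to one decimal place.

Youth dependency ratio = 23.10 / 71.81 × 100 = 32.2
Old-age dependency ratio = 5.09 / 71.81 × 100 = 7.1
Total dependency ratio = (23.10 + 5.09) / 71.81 × 100 = 28.19 / 71.81 × 100 = 39.3

Youth dependency ratio: 32.2
Old-age dependency ratio: 7.1
Total dependency ratio: 39.3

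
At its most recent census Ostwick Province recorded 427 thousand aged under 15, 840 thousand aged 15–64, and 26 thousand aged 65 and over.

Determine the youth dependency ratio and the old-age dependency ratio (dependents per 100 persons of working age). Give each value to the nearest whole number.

Youth dependency ratio = 427 / 840 × 100 = 51
Old-age dependency ratio = 26 / 840 × 100 = 3

Youth dependency ratio: 51
Old-age dependency ratio: 3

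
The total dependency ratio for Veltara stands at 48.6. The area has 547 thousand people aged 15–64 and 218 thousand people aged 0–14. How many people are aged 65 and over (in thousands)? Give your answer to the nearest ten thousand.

Total dependency ratio = (youth + elderly) / working-age × 100
48.6 = (218 + E) / 547 × 100
⇒ 50

Aged 65 and over: 50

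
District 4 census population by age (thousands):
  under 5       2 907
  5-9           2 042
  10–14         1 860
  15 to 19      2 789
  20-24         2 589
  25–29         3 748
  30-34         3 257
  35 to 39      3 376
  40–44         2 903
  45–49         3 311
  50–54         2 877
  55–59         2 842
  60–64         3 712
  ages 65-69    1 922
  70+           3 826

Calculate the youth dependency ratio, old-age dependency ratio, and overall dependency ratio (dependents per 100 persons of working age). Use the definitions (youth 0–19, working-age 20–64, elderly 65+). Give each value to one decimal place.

0–19: 2 907 + 2 042 + 1 860 + 2 789 = 9 598
20–64: 2 589 + 3 748 + 3 257 + 3 376 + 2 903 + 3 311 + 2 877 + 2 842 + 3 712 = 28 615
65+: 1 922 + 3 826 = 5 748
Youth dependency ratio = 9 598 / 28 615 × 100 = 33.5
Old-age dependency ratio = 5 748 / 28 615 × 100 = 20.1
Total dependency ratio = (9 598 + 5 748) / 28 615 × 100 = 15 346 / 28 615 × 100 = 53.6

Youth dependency ratio: 33.5
Old-age dependency ratio: 20.1
Total dependency ratio: 53.6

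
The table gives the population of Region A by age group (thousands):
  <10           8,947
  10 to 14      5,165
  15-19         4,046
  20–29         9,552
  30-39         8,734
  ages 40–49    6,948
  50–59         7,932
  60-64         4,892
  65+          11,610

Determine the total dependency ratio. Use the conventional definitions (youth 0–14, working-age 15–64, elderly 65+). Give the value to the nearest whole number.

Total dependency ratio: 61

0–14: 8,947 + 5,165 = 14,112
15–64: 4,046 + 9,552 + 8,734 + 6,948 + 7,932 + 4,892 = 42,104
65+: 11,610
Total dependency ratio = (14,112 + 11,610) / 42,104 × 100 = 25,722 / 42,104 × 100 = 61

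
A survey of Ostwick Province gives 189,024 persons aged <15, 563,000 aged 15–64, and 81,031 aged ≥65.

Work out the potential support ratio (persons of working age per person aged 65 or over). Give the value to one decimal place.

Potential support ratio = 563,000 / 81,031 = 6.9

Potential support ratio: 6.9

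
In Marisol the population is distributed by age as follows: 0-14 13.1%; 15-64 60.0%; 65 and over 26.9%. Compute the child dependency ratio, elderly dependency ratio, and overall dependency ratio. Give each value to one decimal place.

Youth dependency ratio: 21.8
Old-age dependency ratio: 44.8
Total dependency ratio: 66.7

Youth dependency ratio = 13.1 / 60.0 × 100 = 21.8
Old-age dependency ratio = 26.9 / 60.0 × 100 = 44.8
Total dependency ratio = (13.1 + 26.9) / 60.0 × 100 = 40.0 / 60.0 × 100 = 66.7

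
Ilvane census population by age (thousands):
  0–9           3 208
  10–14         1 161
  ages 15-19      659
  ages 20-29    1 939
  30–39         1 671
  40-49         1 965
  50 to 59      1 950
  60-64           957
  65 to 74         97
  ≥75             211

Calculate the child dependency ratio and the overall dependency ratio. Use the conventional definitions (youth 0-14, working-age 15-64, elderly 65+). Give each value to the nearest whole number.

0–14: 3 208 + 1 161 = 4 369
15–64: 659 + 1 939 + 1 671 + 1 965 + 1 950 + 957 = 9 141
65+: 97 + 211 = 308
Youth dependency ratio = 4 369 / 9 141 × 100 = 48
Total dependency ratio = (4 369 + 308) / 9 141 × 100 = 4 677 / 9 141 × 100 = 51

Youth dependency ratio: 48
Total dependency ratio: 51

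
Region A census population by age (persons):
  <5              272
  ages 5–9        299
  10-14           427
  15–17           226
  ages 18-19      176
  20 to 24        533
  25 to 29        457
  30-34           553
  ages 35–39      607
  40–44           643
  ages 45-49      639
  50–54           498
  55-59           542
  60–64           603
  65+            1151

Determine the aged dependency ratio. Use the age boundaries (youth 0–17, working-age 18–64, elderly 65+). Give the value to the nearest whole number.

0–17: 272 + 299 + 427 + 226 = 1224
18–64: 176 + 533 + 457 + 553 + 607 + 643 + 639 + 498 + 542 + 603 = 5251
65+: 1151
Old-age dependency ratio = 1151 / 5251 × 100 = 22

Old-age dependency ratio: 22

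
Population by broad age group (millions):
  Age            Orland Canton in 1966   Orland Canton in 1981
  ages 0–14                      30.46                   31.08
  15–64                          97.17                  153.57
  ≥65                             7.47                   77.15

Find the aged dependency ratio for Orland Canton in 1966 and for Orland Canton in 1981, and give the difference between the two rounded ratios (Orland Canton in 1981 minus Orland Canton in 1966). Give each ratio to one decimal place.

Orland Canton in 1966: 7.47 / 97.17 × 100 = 7.7
Orland Canton in 1981: 77.15 / 153.57 × 100 = 50.2

Orland Canton in 1966: 7.7
Orland Canton in 1981: 50.2
Difference: +42.5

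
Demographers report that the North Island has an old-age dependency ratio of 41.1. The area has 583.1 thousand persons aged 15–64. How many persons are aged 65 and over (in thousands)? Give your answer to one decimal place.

Old-age dependency ratio = elderly / working-age × 100
41.1 = E / 583.1 × 100
⇒ 239.7

Aged 65 and over: 239.7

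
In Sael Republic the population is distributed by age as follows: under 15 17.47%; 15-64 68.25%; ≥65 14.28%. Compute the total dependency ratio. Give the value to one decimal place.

Total dependency ratio = (17.47 + 14.28) / 68.25 × 100 = 31.75 / 68.25 × 100 = 46.5

Total dependency ratio: 46.5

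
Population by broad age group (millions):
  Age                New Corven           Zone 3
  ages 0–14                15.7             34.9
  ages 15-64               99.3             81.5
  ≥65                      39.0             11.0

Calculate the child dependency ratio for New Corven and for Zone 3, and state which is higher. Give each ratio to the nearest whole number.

New Corven: 15.7 / 99.3 × 100 = 16
Zone 3: 34.9 / 81.5 × 100 = 43

New Corven: 16
Zone 3: 43
Higher: Zone 3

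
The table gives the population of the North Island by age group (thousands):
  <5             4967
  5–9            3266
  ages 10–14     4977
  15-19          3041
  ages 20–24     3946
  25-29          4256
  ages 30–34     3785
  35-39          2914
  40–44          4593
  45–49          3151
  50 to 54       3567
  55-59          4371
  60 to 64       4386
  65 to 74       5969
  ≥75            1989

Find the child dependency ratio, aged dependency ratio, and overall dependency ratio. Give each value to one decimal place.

Youth dependency ratio: 34.8
Old-age dependency ratio: 20.9
Total dependency ratio: 55.7

0–14: 4967 + 3266 + 4977 = 13210
15–64: 3041 + 3946 + 4256 + 3785 + 2914 + 4593 + 3151 + 3567 + 4371 + 4386 = 38010
65+: 5969 + 1989 = 7958
Youth dependency ratio = 13210 / 38010 × 100 = 34.8
Old-age dependency ratio = 7958 / 38010 × 100 = 20.9
Total dependency ratio = (13210 + 7958) / 38010 × 100 = 21168 / 38010 × 100 = 55.7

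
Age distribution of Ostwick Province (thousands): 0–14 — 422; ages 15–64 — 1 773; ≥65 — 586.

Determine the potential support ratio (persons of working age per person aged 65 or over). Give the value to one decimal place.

Potential support ratio = 1 773 / 586 = 3.0

Potential support ratio: 3.0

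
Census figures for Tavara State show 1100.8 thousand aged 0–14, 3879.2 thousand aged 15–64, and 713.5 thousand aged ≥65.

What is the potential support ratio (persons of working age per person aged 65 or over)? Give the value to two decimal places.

Potential support ratio: 5.44

Potential support ratio = 3879.2 / 713.5 = 5.44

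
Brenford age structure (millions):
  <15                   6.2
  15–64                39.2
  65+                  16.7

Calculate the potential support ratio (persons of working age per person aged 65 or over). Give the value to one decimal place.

Potential support ratio = 39.2 / 16.7 = 2.3

Potential support ratio: 2.3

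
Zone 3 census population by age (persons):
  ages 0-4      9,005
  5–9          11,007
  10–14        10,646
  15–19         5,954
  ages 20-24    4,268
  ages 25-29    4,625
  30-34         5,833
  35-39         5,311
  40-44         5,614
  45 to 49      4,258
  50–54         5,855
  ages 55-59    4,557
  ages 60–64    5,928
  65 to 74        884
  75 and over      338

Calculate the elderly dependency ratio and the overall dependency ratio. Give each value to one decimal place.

Old-age dependency ratio: 2.3
Total dependency ratio: 61.1

0–14: 9,005 + 11,007 + 10,646 = 30,658
15–64: 5,954 + 4,268 + 4,625 + 5,833 + 5,311 + 5,614 + 4,258 + 5,855 + 4,557 + 5,928 = 52,203
65+: 884 + 338 = 1,222
Old-age dependency ratio = 1,222 / 52,203 × 100 = 2.3
Total dependency ratio = (30,658 + 1,222) / 52,203 × 100 = 31,880 / 52,203 × 100 = 61.1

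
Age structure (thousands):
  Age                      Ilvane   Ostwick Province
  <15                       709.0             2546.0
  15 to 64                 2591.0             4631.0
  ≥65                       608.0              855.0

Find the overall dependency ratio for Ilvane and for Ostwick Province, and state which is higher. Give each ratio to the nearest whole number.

Ilvane: (709.0 + 608.0) / 2591.0 × 100 = 1317.0 / 2591.0 × 100 = 51
Ostwick Province: (2546.0 + 855.0) / 4631.0 × 100 = 3401.0 / 4631.0 × 100 = 73

Ilvane: 51
Ostwick Province: 73
Higher: Ostwick Province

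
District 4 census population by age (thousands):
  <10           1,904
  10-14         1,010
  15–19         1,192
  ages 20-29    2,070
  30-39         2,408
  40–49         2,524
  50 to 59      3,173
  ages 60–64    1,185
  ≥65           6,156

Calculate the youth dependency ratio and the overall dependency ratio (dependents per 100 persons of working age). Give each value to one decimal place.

0–14: 1,904 + 1,010 = 2,914
15–64: 1,192 + 2,070 + 2,408 + 2,524 + 3,173 + 1,185 = 12,552
65+: 6,156
Youth dependency ratio = 2,914 / 12,552 × 100 = 23.2
Total dependency ratio = (2,914 + 6,156) / 12,552 × 100 = 9,070 / 12,552 × 100 = 72.3

Youth dependency ratio: 23.2
Total dependency ratio: 72.3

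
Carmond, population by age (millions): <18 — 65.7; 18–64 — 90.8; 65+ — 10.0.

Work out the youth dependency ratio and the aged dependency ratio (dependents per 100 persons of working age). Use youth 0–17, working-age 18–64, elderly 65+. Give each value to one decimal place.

Youth dependency ratio: 72.4
Old-age dependency ratio: 11.0

Youth dependency ratio = 65.7 / 90.8 × 100 = 72.4
Old-age dependency ratio = 10.0 / 90.8 × 100 = 11.0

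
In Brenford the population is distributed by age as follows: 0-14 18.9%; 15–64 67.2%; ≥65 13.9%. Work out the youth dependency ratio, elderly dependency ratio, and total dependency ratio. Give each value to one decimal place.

Youth dependency ratio: 28.1
Old-age dependency ratio: 20.7
Total dependency ratio: 48.8

Youth dependency ratio = 18.9 / 67.2 × 100 = 28.1
Old-age dependency ratio = 13.9 / 67.2 × 100 = 20.7
Total dependency ratio = (18.9 + 13.9) / 67.2 × 100 = 32.8 / 67.2 × 100 = 48.8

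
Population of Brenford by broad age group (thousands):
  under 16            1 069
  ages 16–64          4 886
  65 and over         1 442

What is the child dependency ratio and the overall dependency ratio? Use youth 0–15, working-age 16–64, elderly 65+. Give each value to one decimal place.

Youth dependency ratio: 21.9
Total dependency ratio: 51.4

Youth dependency ratio = 1 069 / 4 886 × 100 = 21.9
Total dependency ratio = (1 069 + 1 442) / 4 886 × 100 = 2 511 / 4 886 × 100 = 51.4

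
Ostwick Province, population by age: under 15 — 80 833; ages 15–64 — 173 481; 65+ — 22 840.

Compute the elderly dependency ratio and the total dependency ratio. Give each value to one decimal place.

Old-age dependency ratio: 13.2
Total dependency ratio: 59.8

Old-age dependency ratio = 22 840 / 173 481 × 100 = 13.2
Total dependency ratio = (80 833 + 22 840) / 173 481 × 100 = 103 673 / 173 481 × 100 = 59.8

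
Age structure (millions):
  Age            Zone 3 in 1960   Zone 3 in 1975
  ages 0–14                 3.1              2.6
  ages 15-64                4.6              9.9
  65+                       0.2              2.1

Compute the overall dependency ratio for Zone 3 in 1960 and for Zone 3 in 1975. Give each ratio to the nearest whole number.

Zone 3 in 1960: 72
Zone 3 in 1975: 47

Zone 3 in 1960: (3.1 + 0.2) / 4.6 × 100 = 3.3 / 4.6 × 100 = 72
Zone 3 in 1975: (2.6 + 2.1) / 9.9 × 100 = 4.7 / 9.9 × 100 = 47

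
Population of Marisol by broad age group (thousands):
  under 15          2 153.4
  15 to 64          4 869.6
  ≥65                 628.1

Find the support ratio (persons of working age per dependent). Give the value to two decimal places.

Support ratio = 4 869.6 / (2 153.4 + 628.1) = 4 869.6 / 2 781.5 = 1.75

Support ratio: 1.75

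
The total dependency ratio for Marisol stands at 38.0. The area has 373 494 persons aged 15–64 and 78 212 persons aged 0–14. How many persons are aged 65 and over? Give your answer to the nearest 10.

Aged 65 and over: 63 720

Total dependency ratio = (youth + elderly) / working-age × 100
38.0 = (78 212 + E) / 373 494 × 100
⇒ 63 720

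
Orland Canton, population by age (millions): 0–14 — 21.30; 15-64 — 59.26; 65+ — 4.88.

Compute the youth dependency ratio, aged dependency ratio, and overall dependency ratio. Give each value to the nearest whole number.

Youth dependency ratio = 21.30 / 59.26 × 100 = 36
Old-age dependency ratio = 4.88 / 59.26 × 100 = 8
Total dependency ratio = (21.30 + 4.88) / 59.26 × 100 = 26.18 / 59.26 × 100 = 44

Youth dependency ratio: 36
Old-age dependency ratio: 8
Total dependency ratio: 44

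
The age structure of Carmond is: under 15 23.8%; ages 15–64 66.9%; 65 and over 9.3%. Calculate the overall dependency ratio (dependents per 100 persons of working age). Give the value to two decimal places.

Total dependency ratio = (23.8 + 9.3) / 66.9 × 100 = 33.1 / 66.9 × 100 = 49.48

Total dependency ratio: 49.48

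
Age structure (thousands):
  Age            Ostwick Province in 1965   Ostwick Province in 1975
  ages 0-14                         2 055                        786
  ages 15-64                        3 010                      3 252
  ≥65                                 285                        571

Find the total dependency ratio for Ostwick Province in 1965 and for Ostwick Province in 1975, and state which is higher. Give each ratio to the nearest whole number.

Ostwick Province in 1965: (2 055 + 285) / 3 010 × 100 = 2 340 / 3 010 × 100 = 78
Ostwick Province in 1975: (786 + 571) / 3 252 × 100 = 1 357 / 3 252 × 100 = 42

Ostwick Province in 1965: 78
Ostwick Province in 1975: 42
Higher: Ostwick Province in 1965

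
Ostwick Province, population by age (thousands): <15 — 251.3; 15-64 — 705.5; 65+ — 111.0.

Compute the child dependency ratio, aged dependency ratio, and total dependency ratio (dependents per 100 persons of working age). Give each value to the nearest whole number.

Youth dependency ratio: 36
Old-age dependency ratio: 16
Total dependency ratio: 51

Youth dependency ratio = 251.3 / 705.5 × 100 = 36
Old-age dependency ratio = 111.0 / 705.5 × 100 = 16
Total dependency ratio = (251.3 + 111.0) / 705.5 × 100 = 362.3 / 705.5 × 100 = 51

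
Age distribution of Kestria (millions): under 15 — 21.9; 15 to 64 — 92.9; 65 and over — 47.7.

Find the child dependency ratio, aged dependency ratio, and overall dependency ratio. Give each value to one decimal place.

Youth dependency ratio: 23.6
Old-age dependency ratio: 51.3
Total dependency ratio: 74.9

Youth dependency ratio = 21.9 / 92.9 × 100 = 23.6
Old-age dependency ratio = 47.7 / 92.9 × 100 = 51.3
Total dependency ratio = (21.9 + 47.7) / 92.9 × 100 = 69.6 / 92.9 × 100 = 74.9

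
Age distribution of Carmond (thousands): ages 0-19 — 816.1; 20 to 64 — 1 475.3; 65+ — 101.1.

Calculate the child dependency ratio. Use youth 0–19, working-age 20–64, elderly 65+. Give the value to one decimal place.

Youth dependency ratio: 55.3

Youth dependency ratio = 816.1 / 1 475.3 × 100 = 55.3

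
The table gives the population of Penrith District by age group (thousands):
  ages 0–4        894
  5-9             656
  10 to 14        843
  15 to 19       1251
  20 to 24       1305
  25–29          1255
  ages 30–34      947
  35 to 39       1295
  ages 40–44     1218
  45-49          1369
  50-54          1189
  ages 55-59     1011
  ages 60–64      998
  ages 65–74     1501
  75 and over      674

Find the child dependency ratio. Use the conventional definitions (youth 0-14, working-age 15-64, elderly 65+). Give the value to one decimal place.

Youth dependency ratio: 20.2

0–14: 894 + 656 + 843 = 2393
15–64: 1251 + 1305 + 1255 + 947 + 1295 + 1218 + 1369 + 1189 + 1011 + 998 = 11838
65+: 1501 + 674 = 2175
Youth dependency ratio = 2393 / 11838 × 100 = 20.2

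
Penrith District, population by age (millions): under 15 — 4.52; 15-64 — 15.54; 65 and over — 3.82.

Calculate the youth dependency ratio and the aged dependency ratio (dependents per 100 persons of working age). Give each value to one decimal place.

Youth dependency ratio = 4.52 / 15.54 × 100 = 29.1
Old-age dependency ratio = 3.82 / 15.54 × 100 = 24.6

Youth dependency ratio: 29.1
Old-age dependency ratio: 24.6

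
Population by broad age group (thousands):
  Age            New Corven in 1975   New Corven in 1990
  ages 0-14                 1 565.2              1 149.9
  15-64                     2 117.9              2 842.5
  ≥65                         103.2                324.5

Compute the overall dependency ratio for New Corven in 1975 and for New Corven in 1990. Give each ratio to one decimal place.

New Corven in 1975: (1 565.2 + 103.2) / 2 117.9 × 100 = 1 668.4 / 2 117.9 × 100 = 78.8
New Corven in 1990: (1 149.9 + 324.5) / 2 842.5 × 100 = 1 474.4 / 2 842.5 × 100 = 51.9

New Corven in 1975: 78.8
New Corven in 1990: 51.9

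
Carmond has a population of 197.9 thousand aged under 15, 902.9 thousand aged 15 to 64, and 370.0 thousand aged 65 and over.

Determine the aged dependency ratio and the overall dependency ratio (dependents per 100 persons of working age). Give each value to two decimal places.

Old-age dependency ratio: 40.98
Total dependency ratio: 62.90

Old-age dependency ratio = 370.0 / 902.9 × 100 = 40.98
Total dependency ratio = (197.9 + 370.0) / 902.9 × 100 = 567.9 / 902.9 × 100 = 62.90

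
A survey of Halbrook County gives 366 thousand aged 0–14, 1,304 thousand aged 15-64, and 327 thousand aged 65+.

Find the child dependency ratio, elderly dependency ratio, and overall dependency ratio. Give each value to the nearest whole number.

Youth dependency ratio: 28
Old-age dependency ratio: 25
Total dependency ratio: 53

Youth dependency ratio = 366 / 1,304 × 100 = 28
Old-age dependency ratio = 327 / 1,304 × 100 = 25
Total dependency ratio = (366 + 327) / 1,304 × 100 = 693 / 1,304 × 100 = 53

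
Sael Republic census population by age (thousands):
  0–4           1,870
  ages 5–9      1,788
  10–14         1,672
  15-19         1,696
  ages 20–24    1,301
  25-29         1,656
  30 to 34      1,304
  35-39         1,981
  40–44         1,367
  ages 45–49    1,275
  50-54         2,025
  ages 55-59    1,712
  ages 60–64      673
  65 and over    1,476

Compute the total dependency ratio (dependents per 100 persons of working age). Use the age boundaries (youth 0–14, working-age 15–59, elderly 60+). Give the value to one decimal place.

0–14: 1,870 + 1,788 + 1,672 = 5,330
15–59: 1,696 + 1,301 + 1,656 + 1,304 + 1,981 + 1,367 + 1,275 + 2,025 + 1,712 = 14,317
60+: 673 + 1,476 = 2,149
Total dependency ratio = (5,330 + 2,149) / 14,317 × 100 = 7,479 / 14,317 × 100 = 52.2

Total dependency ratio: 52.2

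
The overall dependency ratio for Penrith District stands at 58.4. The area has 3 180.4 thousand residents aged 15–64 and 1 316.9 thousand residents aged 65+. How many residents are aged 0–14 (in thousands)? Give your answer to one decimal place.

Total dependency ratio = (youth + elderly) / working-age × 100
58.4 = (Y + 1 316.9) / 3 180.4 × 100
⇒ 540.5

Aged 0–14: 540.5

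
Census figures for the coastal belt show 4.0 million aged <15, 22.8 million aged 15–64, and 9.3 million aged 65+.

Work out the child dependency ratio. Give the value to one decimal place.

Youth dependency ratio: 17.5

Youth dependency ratio = 4.0 / 22.8 × 100 = 17.5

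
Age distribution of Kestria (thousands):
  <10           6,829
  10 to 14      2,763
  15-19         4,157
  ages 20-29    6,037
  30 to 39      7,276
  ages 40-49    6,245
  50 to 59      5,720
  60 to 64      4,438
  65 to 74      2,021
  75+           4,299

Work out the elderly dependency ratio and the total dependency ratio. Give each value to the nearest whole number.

Old-age dependency ratio: 19
Total dependency ratio: 47

0–14: 6,829 + 2,763 = 9,592
15–64: 4,157 + 6,037 + 7,276 + 6,245 + 5,720 + 4,438 = 33,873
65+: 2,021 + 4,299 = 6,320
Old-age dependency ratio = 6,320 / 33,873 × 100 = 19
Total dependency ratio = (9,592 + 6,320) / 33,873 × 100 = 15,912 / 33,873 × 100 = 47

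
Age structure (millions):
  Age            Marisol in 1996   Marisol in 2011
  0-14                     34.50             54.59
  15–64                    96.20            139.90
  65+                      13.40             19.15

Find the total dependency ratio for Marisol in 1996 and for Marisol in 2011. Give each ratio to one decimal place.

Marisol in 1996: 49.8
Marisol in 2011: 52.7

Marisol in 1996: (34.50 + 13.40) / 96.20 × 100 = 47.90 / 96.20 × 100 = 49.8
Marisol in 2011: (54.59 + 19.15) / 139.90 × 100 = 73.74 / 139.90 × 100 = 52.7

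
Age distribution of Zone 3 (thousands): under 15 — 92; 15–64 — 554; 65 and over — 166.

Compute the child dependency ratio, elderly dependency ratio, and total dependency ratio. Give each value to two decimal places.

Youth dependency ratio: 16.61
Old-age dependency ratio: 29.96
Total dependency ratio: 46.57

Youth dependency ratio = 92 / 554 × 100 = 16.61
Old-age dependency ratio = 166 / 554 × 100 = 29.96
Total dependency ratio = (92 + 166) / 554 × 100 = 258 / 554 × 100 = 46.57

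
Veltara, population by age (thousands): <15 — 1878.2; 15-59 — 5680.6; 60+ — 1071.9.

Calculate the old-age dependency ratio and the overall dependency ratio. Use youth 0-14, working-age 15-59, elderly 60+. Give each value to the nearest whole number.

Old-age dependency ratio = 1071.9 / 5680.6 × 100 = 19
Total dependency ratio = (1878.2 + 1071.9) / 5680.6 × 100 = 2950.1 / 5680.6 × 100 = 52

Old-age dependency ratio: 19
Total dependency ratio: 52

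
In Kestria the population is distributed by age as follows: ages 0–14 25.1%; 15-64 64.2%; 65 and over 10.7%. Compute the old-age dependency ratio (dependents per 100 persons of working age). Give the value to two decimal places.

Old-age dependency ratio: 16.67

Old-age dependency ratio = 10.7 / 64.2 × 100 = 16.67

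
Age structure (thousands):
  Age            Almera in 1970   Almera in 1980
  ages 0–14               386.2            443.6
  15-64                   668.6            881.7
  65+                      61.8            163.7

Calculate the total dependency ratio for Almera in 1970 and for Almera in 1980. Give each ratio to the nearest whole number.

Almera in 1970: 67
Almera in 1980: 69

Almera in 1970: (386.2 + 61.8) / 668.6 × 100 = 448.0 / 668.6 × 100 = 67
Almera in 1980: (443.6 + 163.7) / 881.7 × 100 = 607.3 / 881.7 × 100 = 69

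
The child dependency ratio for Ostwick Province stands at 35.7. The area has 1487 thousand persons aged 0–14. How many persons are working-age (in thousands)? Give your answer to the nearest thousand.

Working-age: 4165

Youth dependency ratio = youth / working-age × 100
35.7 = 1487 / W × 100
⇒ 4165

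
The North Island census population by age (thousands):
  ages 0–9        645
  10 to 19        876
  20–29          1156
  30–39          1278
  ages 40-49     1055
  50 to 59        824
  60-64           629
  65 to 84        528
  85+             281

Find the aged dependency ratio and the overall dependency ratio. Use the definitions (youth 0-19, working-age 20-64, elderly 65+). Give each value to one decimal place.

0–19: 645 + 876 = 1521
20–64: 1156 + 1278 + 1055 + 824 + 629 = 4942
65+: 528 + 281 = 809
Old-age dependency ratio = 809 / 4942 × 100 = 16.4
Total dependency ratio = (1521 + 809) / 4942 × 100 = 2330 / 4942 × 100 = 47.1

Old-age dependency ratio: 16.4
Total dependency ratio: 47.1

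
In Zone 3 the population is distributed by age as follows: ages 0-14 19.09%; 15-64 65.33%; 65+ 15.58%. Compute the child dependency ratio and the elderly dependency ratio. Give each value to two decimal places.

Youth dependency ratio: 29.22
Old-age dependency ratio: 23.85

Youth dependency ratio = 19.09 / 65.33 × 100 = 29.22
Old-age dependency ratio = 15.58 / 65.33 × 100 = 23.85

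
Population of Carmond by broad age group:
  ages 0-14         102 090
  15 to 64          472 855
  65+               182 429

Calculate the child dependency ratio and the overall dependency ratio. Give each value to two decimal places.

Youth dependency ratio: 21.59
Total dependency ratio: 60.17

Youth dependency ratio = 102 090 / 472 855 × 100 = 21.59
Total dependency ratio = (102 090 + 182 429) / 472 855 × 100 = 284 519 / 472 855 × 100 = 60.17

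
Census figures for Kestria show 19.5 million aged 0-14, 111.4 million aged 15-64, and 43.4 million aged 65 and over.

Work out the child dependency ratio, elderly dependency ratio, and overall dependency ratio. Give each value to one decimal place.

Youth dependency ratio = 19.5 / 111.4 × 100 = 17.5
Old-age dependency ratio = 43.4 / 111.4 × 100 = 39.0
Total dependency ratio = (19.5 + 43.4) / 111.4 × 100 = 62.9 / 111.4 × 100 = 56.5

Youth dependency ratio: 17.5
Old-age dependency ratio: 39.0
Total dependency ratio: 56.5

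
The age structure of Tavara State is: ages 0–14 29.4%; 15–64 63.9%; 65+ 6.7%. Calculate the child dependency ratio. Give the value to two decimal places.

Youth dependency ratio: 46.01

Youth dependency ratio = 29.4 / 63.9 × 100 = 46.01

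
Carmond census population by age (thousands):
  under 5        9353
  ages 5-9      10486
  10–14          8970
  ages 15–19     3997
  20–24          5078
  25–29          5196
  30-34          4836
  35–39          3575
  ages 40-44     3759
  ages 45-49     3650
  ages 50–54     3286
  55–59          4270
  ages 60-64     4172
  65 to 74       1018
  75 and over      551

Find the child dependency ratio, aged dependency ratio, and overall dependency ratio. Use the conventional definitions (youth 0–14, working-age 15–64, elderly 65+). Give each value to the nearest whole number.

0–14: 9353 + 10486 + 8970 = 28809
15–64: 3997 + 5078 + 5196 + 4836 + 3575 + 3759 + 3650 + 3286 + 4270 + 4172 = 41819
65+: 1018 + 551 = 1569
Youth dependency ratio = 28809 / 41819 × 100 = 69
Old-age dependency ratio = 1569 / 41819 × 100 = 4
Total dependency ratio = (28809 + 1569) / 41819 × 100 = 30378 / 41819 × 100 = 73

Youth dependency ratio: 69
Old-age dependency ratio: 4
Total dependency ratio: 73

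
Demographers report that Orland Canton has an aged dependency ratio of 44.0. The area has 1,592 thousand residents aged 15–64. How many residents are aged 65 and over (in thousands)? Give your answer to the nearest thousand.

Old-age dependency ratio = elderly / working-age × 100
44.0 = E / 1,592 × 100
⇒ 700

Aged 65 and over: 700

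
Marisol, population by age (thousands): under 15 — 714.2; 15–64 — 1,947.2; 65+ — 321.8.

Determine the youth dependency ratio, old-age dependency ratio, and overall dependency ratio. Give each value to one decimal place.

Youth dependency ratio: 36.7
Old-age dependency ratio: 16.5
Total dependency ratio: 53.2

Youth dependency ratio = 714.2 / 1,947.2 × 100 = 36.7
Old-age dependency ratio = 321.8 / 1,947.2 × 100 = 16.5
Total dependency ratio = (714.2 + 321.8) / 1,947.2 × 100 = 1,036.0 / 1,947.2 × 100 = 53.2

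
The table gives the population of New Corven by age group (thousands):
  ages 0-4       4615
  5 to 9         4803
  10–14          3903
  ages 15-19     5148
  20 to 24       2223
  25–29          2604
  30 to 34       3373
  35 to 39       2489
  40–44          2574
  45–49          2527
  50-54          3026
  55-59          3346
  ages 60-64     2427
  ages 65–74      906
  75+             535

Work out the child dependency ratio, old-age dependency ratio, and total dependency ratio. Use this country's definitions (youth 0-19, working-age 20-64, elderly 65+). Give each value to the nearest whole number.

0–19: 4615 + 4803 + 3903 + 5148 = 18469
20–64: 2223 + 2604 + 3373 + 2489 + 2574 + 2527 + 3026 + 3346 + 2427 = 24589
65+: 906 + 535 = 1441
Youth dependency ratio = 18469 / 24589 × 100 = 75
Old-age dependency ratio = 1441 / 24589 × 100 = 6
Total dependency ratio = (18469 + 1441) / 24589 × 100 = 19910 / 24589 × 100 = 81

Youth dependency ratio: 75
Old-age dependency ratio: 6
Total dependency ratio: 81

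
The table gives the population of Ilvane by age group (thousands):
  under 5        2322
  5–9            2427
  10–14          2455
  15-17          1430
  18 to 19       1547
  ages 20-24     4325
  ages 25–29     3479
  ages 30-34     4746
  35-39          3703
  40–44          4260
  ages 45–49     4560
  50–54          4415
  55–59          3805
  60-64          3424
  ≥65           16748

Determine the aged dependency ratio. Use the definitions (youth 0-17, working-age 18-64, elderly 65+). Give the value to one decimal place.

Old-age dependency ratio: 43.8

0–17: 2322 + 2427 + 2455 + 1430 = 8634
18–64: 1547 + 4325 + 3479 + 4746 + 3703 + 4260 + 4560 + 4415 + 3805 + 3424 = 38264
65+: 16748
Old-age dependency ratio = 16748 / 38264 × 100 = 43.8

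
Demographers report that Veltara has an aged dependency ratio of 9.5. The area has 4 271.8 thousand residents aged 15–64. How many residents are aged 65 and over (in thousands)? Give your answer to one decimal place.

Old-age dependency ratio = elderly / working-age × 100
9.5 = E / 4 271.8 × 100
⇒ 405.8

Aged 65 and over: 405.8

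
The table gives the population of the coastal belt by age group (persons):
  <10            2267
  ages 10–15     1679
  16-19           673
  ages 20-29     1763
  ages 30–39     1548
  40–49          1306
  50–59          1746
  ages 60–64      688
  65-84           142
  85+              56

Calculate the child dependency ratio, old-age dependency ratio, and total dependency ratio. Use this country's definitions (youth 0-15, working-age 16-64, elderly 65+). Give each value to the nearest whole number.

Youth dependency ratio: 51
Old-age dependency ratio: 3
Total dependency ratio: 54

0–15: 2267 + 1679 = 3946
16–64: 673 + 1763 + 1548 + 1306 + 1746 + 688 = 7724
65+: 142 + 56 = 198
Youth dependency ratio = 3946 / 7724 × 100 = 51
Old-age dependency ratio = 198 / 7724 × 100 = 3
Total dependency ratio = (3946 + 198) / 7724 × 100 = 4144 / 7724 × 100 = 54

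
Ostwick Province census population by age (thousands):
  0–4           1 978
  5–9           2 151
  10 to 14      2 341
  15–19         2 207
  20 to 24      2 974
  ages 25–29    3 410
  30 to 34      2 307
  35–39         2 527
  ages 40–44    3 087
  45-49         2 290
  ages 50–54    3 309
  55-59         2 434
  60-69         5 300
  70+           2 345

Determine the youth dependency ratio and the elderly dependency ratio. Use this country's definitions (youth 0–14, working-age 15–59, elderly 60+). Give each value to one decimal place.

Youth dependency ratio: 26.4
Old-age dependency ratio: 31.1

0–14: 1 978 + 2 151 + 2 341 = 6 470
15–59: 2 207 + 2 974 + 3 410 + 2 307 + 2 527 + 3 087 + 2 290 + 3 309 + 2 434 = 24 545
60+: 5 300 + 2 345 = 7 645
Youth dependency ratio = 6 470 / 24 545 × 100 = 26.4
Old-age dependency ratio = 7 645 / 24 545 × 100 = 31.1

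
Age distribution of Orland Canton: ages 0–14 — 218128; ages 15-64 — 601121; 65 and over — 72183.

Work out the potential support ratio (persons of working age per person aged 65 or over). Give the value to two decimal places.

Potential support ratio: 8.33

Potential support ratio = 601121 / 72183 = 8.33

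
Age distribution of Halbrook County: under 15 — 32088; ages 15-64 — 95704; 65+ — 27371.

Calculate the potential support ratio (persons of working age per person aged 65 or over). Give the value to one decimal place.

Potential support ratio: 3.5

Potential support ratio = 95704 / 27371 = 3.5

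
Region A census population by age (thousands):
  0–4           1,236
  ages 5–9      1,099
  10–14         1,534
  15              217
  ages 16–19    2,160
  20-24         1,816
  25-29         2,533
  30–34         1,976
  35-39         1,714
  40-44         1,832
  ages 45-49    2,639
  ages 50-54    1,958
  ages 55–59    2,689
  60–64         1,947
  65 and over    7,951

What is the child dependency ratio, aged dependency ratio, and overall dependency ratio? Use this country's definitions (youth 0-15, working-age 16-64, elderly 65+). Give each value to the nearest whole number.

Youth dependency ratio: 19
Old-age dependency ratio: 37
Total dependency ratio: 57

0–15: 1,236 + 1,099 + 1,534 + 217 = 4,086
16–64: 2,160 + 1,816 + 2,533 + 1,976 + 1,714 + 1,832 + 2,639 + 1,958 + 2,689 + 1,947 = 21,264
65+: 7,951
Youth dependency ratio = 4,086 / 21,264 × 100 = 19
Old-age dependency ratio = 7,951 / 21,264 × 100 = 37
Total dependency ratio = (4,086 + 7,951) / 21,264 × 100 = 12,037 / 21,264 × 100 = 57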